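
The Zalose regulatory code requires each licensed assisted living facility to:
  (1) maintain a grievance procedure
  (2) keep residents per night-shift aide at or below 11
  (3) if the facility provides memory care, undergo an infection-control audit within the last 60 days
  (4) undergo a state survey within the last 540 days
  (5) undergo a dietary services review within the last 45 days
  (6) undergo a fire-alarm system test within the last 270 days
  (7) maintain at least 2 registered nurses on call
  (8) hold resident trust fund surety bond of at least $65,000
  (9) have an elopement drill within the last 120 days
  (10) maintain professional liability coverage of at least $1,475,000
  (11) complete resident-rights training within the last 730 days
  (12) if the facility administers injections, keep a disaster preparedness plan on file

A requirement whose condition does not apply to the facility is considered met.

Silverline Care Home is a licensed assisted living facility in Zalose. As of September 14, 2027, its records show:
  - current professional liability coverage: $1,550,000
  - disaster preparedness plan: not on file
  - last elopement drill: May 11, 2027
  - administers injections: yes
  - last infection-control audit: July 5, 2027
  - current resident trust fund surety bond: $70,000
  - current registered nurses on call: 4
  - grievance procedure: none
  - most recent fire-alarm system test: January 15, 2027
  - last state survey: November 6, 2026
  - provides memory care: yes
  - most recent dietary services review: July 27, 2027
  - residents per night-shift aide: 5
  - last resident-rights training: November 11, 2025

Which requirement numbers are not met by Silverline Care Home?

1, 3, 5, 9, 12

1. grievance procedure absent → not met
2. residents per night-shift aide 5 ≤ 11 → met
3. condition 'provides memory care' holds; infection-control audit 71 days ago vs limit 60 → not met
4. state survey 312 days ago vs limit 540 → met
5. dietary services review 49 days ago vs limit 45 → not met
6. fire-alarm system test 242 days ago vs limit 270 → met
7. registered nurses on call 4 ≥ 2 → met
8. resident trust fund surety bond $70,000 ≥ $65,000 → met
9. elopement drill 126 days ago vs limit 120 → not met
10. professional liability coverage $1,550,000 ≥ $1,475,000 → met
11. resident-rights training 672 days ago vs limit 730 → met
12. condition 'administers injections' holds; disaster preparedness plan absent → not met
Not met: 1, 3, 5, 9, 12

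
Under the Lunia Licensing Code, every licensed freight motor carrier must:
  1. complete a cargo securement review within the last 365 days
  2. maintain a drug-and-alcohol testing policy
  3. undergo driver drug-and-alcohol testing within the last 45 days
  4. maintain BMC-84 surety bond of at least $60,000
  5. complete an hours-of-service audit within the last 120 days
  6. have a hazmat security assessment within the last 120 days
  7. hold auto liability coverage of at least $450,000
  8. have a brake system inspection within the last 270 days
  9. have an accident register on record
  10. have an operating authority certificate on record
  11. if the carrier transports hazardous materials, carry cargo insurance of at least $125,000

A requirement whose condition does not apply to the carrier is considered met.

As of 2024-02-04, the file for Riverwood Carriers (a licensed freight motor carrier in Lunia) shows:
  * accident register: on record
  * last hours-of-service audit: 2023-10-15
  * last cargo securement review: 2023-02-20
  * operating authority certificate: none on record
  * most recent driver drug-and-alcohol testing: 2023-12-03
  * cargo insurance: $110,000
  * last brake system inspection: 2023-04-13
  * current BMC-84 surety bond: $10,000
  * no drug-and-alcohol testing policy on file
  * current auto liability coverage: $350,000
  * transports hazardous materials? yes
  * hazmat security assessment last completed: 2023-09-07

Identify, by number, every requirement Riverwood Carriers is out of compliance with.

2, 3, 4, 6, 7, 8, 10, 11

1. cargo securement review 349 days ago vs limit 365 → met
2. drug-and-alcohol testing policy absent → not met
3. driver drug-and-alcohol testing 63 days ago vs limit 45 → not met
4. BMC-84 surety bond $10,000 < $60,000 → not met
5. hours-of-service audit 112 days ago vs limit 120 → met
6. hazmat security assessment 150 days ago vs limit 120 → not met
7. auto liability coverage $350,000 < $450,000 → not met
8. brake system inspection 297 days ago vs limit 270 → not met
9. accident register present → met
10. operating authority certificate absent → not met
11. condition 'transports hazardous materials' holds; cargo insurance $110,000 < $125,000 → not met
Not met: 2, 3, 4, 6, 7, 8, 10, 11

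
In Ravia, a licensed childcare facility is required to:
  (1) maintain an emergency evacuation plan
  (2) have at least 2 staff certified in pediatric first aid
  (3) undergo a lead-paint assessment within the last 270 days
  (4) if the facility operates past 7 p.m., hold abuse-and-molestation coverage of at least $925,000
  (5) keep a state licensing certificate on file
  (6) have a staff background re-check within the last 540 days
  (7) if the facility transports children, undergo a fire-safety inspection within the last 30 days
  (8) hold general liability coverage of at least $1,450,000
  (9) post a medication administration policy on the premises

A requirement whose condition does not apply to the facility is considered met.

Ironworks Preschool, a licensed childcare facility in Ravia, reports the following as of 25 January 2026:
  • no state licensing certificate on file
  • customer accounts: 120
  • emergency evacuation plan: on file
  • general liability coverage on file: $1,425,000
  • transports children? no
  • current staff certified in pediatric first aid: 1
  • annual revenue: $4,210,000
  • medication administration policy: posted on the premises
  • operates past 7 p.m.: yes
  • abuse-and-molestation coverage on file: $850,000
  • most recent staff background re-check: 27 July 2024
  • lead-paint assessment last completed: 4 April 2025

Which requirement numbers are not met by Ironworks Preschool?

2, 3, 4, 5, 6, 8

1. emergency evacuation plan present → met
2. staff certified in pediatric first aid 1 < 2 → not met
3. lead-paint assessment 296 days ago vs limit 270 → not met
4. condition 'operates past 7 p.m.' holds; abuse-and-molestation coverage $850,000 < $925,000 → not met
5. state licensing certificate absent → not met
6. staff background re-check 547 days ago vs limit 540 → not met
7. condition 'transports children' does not hold → requirement n/a → met
8. general liability coverage $1,425,000 < $1,450,000 → not met
9. medication administration policy present → met
Not met: 2, 3, 4, 5, 6, 8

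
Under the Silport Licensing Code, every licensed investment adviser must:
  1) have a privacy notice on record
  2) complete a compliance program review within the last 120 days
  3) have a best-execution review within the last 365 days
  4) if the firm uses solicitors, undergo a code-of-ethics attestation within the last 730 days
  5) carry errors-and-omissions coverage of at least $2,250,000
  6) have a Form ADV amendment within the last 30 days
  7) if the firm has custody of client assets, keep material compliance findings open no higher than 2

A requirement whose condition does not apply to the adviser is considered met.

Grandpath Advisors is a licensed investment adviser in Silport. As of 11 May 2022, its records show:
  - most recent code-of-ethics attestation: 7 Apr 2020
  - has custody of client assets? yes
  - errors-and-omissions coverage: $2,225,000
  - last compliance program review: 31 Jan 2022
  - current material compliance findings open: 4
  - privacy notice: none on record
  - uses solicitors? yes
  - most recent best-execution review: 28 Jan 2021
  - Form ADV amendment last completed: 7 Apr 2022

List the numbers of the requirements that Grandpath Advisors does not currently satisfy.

1. privacy notice absent → not met
2. compliance program review 100 days ago vs limit 120 → met
3. best-execution review 468 days ago vs limit 365 → not met
4. condition 'uses solicitors' holds; code-of-ethics attestation 764 days ago vs limit 730 → not met
5. errors-and-omissions coverage $2,225,000 < $2,250,000 → not met
6. Form ADV amendment 34 days ago vs limit 30 → not met
7. condition 'has custody of client assets' holds; material compliance findings open 4 > 2 → not met
Not met: 1, 3, 4, 5, 6, 7

1, 3, 4, 5, 6, 7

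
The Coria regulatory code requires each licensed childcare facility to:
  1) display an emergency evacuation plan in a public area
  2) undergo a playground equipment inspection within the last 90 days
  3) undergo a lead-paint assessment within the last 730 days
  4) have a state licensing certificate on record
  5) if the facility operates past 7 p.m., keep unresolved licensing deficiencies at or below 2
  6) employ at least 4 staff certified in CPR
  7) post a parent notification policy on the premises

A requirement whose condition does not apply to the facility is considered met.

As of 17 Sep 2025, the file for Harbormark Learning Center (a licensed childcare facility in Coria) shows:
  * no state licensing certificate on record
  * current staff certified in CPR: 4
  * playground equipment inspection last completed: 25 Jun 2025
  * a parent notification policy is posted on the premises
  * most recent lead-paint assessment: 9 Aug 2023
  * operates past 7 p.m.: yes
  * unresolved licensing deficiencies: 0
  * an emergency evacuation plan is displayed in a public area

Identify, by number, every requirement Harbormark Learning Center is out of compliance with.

3, 4

1. emergency evacuation plan present → met
2. playground equipment inspection 84 days ago vs limit 90 → met
3. lead-paint assessment 770 days ago vs limit 730 → not met
4. state licensing certificate absent → not met
5. condition 'operates past 7 p.m.' holds; unresolved licensing deficiencies 0 ≤ 2 → met
6. staff certified in CPR 4 ≥ 4 → met
7. parent notification policy present → met
Not met: 3, 4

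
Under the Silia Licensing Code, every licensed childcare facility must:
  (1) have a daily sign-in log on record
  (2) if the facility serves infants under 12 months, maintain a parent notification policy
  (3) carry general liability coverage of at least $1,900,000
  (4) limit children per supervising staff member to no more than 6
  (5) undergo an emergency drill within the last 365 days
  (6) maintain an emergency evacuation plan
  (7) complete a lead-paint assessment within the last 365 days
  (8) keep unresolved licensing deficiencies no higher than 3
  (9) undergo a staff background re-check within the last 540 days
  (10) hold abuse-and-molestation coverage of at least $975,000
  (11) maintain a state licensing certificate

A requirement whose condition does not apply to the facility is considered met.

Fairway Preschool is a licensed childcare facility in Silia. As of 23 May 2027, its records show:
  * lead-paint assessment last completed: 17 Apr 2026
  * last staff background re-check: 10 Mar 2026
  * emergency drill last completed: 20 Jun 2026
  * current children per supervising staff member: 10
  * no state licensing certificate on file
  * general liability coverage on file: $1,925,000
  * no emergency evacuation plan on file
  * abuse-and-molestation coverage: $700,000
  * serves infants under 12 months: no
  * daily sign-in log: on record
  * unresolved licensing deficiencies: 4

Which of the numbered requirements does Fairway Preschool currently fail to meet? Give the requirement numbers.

1. daily sign-in log present → met
2. condition 'serves infants under 12 months' does not hold → requirement n/a → met
3. general liability coverage $1,925,000 ≥ $1,900,000 → met
4. children per supervising staff member 10 > 6 → not met
5. emergency drill 337 days ago vs limit 365 → met
6. emergency evacuation plan absent → not met
7. lead-paint assessment 401 days ago vs limit 365 → not met
8. unresolved licensing deficiencies 4 > 3 → not met
9. staff background re-check 439 days ago vs limit 540 → met
10. abuse-and-molestation coverage $700,000 < $975,000 → not met
11. state licensing certificate absent → not met
Not met: 4, 6, 7, 8, 10, 11

4, 6, 7, 8, 10, 11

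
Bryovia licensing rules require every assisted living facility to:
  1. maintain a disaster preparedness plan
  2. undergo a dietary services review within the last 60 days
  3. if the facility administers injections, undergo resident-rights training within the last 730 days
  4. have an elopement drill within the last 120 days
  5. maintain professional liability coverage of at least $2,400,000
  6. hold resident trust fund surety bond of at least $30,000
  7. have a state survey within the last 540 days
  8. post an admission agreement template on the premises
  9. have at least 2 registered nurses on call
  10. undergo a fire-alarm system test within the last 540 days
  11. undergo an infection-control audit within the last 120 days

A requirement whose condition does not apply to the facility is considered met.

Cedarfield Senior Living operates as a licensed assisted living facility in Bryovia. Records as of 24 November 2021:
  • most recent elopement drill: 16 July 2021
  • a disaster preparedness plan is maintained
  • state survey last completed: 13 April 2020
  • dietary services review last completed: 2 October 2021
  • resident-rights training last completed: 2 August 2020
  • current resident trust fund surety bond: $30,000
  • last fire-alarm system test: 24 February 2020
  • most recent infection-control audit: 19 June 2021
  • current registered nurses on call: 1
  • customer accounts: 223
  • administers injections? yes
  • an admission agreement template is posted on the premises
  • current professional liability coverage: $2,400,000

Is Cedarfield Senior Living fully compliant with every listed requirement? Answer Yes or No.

1. disaster preparedness plan present → met
2. dietary services review 53 days ago vs limit 60 → met
3. condition 'administers injections' holds; resident-rights training 479 days ago vs limit 730 → met
4. elopement drill 131 days ago vs limit 120 → not met
5. professional liability coverage $2,400,000 ≥ $2,400,000 → met
6. resident trust fund surety bond $30,000 ≥ $30,000 → met
7. state survey 590 days ago vs limit 540 → not met
8. admission agreement template present → met
9. registered nurses on call 1 < 2 → not met
10. fire-alarm system test 639 days ago vs limit 540 → not met
11. infection-control audit 158 days ago vs limit 120 → not met
Not met: 4, 7, 9, 10, 11

No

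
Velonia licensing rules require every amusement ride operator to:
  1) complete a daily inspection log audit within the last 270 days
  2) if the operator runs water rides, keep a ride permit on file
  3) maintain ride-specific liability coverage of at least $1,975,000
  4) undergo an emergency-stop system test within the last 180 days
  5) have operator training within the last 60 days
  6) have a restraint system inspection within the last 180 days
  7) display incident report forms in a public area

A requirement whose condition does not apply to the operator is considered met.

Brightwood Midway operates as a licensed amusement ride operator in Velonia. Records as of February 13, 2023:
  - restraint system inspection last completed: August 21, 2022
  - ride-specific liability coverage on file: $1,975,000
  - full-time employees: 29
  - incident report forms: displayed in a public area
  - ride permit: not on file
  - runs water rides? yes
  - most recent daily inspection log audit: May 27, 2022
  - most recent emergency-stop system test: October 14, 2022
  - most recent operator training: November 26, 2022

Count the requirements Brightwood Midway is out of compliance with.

1. daily inspection log audit 262 days ago vs limit 270 → met
2. condition 'runs water rides' holds; ride permit absent → not met
3. ride-specific liability coverage $1,975,000 ≥ $1,975,000 → met
4. emergency-stop system test 122 days ago vs limit 180 → met
5. operator training 79 days ago vs limit 60 → not met
6. restraint system inspection 176 days ago vs limit 180 → met
7. incident report forms present → met
Not met: 2 of 7

2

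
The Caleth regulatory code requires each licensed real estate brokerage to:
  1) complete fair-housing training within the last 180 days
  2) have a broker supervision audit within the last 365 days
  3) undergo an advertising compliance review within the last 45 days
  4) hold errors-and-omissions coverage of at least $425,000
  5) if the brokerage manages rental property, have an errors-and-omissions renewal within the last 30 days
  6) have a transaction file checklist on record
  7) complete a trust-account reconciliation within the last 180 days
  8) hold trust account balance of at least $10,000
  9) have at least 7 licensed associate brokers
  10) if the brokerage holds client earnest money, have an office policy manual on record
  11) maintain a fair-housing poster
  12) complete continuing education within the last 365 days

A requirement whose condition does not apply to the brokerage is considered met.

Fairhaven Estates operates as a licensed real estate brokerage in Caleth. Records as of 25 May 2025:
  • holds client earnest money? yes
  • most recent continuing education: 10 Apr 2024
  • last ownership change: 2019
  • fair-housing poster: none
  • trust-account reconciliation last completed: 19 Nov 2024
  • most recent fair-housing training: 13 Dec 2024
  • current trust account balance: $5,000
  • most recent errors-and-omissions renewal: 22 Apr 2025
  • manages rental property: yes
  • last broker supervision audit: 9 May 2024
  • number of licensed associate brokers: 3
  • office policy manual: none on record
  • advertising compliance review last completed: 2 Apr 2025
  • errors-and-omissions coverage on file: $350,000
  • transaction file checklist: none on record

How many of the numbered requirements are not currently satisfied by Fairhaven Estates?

11

1. fair-housing training 163 days ago vs limit 180 → met
2. broker supervision audit 381 days ago vs limit 365 → not met
3. advertising compliance review 53 days ago vs limit 45 → not met
4. errors-and-omissions coverage $350,000 < $425,000 → not met
5. condition 'manages rental property' holds; errors-and-omissions renewal 33 days ago vs limit 30 → not met
6. transaction file checklist absent → not met
7. trust-account reconciliation 187 days ago vs limit 180 → not met
8. trust account balance $5,000 < $10,000 → not met
9. licensed associate brokers 3 < 7 → not met
10. condition 'holds client earnest money' holds; office policy manual absent → not met
11. fair-housing poster absent → not met
12. continuing education 410 days ago vs limit 365 → not met
Not met: 11 of 12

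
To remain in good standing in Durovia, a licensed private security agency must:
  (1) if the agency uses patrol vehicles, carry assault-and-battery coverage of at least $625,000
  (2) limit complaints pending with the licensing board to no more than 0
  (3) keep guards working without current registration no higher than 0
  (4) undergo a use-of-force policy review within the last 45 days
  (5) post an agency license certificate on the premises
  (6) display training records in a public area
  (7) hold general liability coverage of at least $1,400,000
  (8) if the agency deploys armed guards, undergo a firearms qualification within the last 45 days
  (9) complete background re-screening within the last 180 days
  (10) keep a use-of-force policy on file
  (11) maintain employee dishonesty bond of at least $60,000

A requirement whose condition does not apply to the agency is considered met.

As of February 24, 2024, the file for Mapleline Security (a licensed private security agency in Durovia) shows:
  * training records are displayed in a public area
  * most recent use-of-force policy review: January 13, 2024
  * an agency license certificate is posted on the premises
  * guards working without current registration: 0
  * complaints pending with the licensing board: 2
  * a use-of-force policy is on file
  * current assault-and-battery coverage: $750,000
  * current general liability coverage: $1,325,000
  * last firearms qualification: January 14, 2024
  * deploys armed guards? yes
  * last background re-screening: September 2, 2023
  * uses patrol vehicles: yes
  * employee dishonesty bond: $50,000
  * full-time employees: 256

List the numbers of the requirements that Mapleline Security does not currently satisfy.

1. condition 'uses patrol vehicles' holds; assault-and-battery coverage $750,000 ≥ $625,000 → met
2. complaints pending with the licensing board 2 > 0 → not met
3. guards working without current registration 0 ≤ 0 → met
4. use-of-force policy review 42 days ago vs limit 45 → met
5. agency license certificate present → met
6. training records present → met
7. general liability coverage $1,325,000 < $1,400,000 → not met
8. condition 'deploys armed guards' holds; firearms qualification 41 days ago vs limit 45 → met
9. background re-screening 175 days ago vs limit 180 → met
10. use-of-force policy present → met
11. employee dishonesty bond $50,000 < $60,000 → not met
Not met: 2, 7, 11

2, 7, 11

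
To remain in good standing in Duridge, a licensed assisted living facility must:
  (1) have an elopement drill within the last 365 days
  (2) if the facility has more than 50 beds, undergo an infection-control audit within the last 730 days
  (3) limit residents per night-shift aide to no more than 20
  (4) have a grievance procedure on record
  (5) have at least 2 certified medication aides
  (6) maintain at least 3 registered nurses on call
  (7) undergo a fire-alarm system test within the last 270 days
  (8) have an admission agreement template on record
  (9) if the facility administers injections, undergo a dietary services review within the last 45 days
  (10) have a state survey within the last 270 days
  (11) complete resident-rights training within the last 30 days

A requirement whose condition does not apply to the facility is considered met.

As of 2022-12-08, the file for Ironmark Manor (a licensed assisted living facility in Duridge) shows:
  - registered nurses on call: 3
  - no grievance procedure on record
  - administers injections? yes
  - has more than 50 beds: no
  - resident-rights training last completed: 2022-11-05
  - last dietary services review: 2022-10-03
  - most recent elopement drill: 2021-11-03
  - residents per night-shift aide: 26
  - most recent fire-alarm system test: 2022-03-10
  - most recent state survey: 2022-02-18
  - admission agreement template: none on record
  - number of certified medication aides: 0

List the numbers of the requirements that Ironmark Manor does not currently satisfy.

1. elopement drill 400 days ago vs limit 365 → not met
2. condition 'has more than 50 beds' does not hold → requirement n/a → met
3. residents per night-shift aide 26 > 20 → not met
4. grievance procedure absent → not met
5. certified medication aides 0 < 2 → not met
6. registered nurses on call 3 ≥ 3 → met
7. fire-alarm system test 273 days ago vs limit 270 → not met
8. admission agreement template absent → not met
9. condition 'administers injections' holds; dietary services review 66 days ago vs limit 45 → not met
10. state survey 293 days ago vs limit 270 → not met
11. resident-rights training 33 days ago vs limit 30 → not met
Not met: 1, 3, 4, 5, 7, 8, 9, 10, 11

1, 3, 4, 5, 7, 8, 9, 10, 11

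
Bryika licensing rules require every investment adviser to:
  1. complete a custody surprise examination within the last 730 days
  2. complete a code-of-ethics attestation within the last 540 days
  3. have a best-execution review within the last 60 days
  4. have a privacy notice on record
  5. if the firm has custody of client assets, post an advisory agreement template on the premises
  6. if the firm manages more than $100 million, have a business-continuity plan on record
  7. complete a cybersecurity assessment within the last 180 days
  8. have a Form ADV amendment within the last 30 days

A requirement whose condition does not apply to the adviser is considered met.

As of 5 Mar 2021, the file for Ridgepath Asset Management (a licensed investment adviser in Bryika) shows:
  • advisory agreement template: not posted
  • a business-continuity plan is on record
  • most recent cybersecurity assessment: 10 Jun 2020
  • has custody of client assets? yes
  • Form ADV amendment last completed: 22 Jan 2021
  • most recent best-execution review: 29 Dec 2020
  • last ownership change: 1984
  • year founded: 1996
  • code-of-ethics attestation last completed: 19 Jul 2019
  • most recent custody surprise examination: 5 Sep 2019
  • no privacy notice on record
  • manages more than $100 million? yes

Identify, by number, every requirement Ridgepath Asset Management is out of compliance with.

1. custody surprise examination 547 days ago vs limit 730 → met
2. code-of-ethics attestation 595 days ago vs limit 540 → not met
3. best-execution review 66 days ago vs limit 60 → not met
4. privacy notice absent → not met
5. condition 'has custody of client assets' holds; advisory agreement template absent → not met
6. condition 'manages more than $100 million' holds; business-continuity plan present → met
7. cybersecurity assessment 268 days ago vs limit 180 → not met
8. Form ADV amendment 42 days ago vs limit 30 → not met
Not met: 2, 3, 4, 5, 7, 8

2, 3, 4, 5, 7, 8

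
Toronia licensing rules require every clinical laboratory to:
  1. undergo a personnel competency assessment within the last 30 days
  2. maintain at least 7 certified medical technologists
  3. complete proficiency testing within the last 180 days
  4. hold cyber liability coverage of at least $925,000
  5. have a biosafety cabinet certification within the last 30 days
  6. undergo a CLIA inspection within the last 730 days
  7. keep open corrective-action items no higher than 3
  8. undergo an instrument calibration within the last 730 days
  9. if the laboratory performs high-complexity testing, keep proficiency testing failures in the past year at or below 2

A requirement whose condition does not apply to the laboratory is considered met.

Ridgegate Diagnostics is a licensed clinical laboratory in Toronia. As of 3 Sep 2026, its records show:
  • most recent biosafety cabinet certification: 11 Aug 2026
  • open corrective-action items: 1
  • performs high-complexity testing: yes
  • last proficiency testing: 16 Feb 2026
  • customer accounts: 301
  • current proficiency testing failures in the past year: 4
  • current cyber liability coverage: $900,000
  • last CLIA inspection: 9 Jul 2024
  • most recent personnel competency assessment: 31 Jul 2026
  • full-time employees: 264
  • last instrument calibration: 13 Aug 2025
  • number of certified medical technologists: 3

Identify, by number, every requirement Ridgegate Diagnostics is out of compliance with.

1, 2, 3, 4, 6, 9

1. personnel competency assessment 34 days ago vs limit 30 → not met
2. certified medical technologists 3 < 7 → not met
3. proficiency testing 199 days ago vs limit 180 → not met
4. cyber liability coverage $900,000 < $925,000 → not met
5. biosafety cabinet certification 23 days ago vs limit 30 → met
6. CLIA inspection 786 days ago vs limit 730 → not met
7. open corrective-action items 1 ≤ 3 → met
8. instrument calibration 386 days ago vs limit 730 → met
9. condition 'performs high-complexity testing' holds; proficiency testing failures in the past year 4 > 2 → not met
Not met: 1, 2, 3, 4, 6, 9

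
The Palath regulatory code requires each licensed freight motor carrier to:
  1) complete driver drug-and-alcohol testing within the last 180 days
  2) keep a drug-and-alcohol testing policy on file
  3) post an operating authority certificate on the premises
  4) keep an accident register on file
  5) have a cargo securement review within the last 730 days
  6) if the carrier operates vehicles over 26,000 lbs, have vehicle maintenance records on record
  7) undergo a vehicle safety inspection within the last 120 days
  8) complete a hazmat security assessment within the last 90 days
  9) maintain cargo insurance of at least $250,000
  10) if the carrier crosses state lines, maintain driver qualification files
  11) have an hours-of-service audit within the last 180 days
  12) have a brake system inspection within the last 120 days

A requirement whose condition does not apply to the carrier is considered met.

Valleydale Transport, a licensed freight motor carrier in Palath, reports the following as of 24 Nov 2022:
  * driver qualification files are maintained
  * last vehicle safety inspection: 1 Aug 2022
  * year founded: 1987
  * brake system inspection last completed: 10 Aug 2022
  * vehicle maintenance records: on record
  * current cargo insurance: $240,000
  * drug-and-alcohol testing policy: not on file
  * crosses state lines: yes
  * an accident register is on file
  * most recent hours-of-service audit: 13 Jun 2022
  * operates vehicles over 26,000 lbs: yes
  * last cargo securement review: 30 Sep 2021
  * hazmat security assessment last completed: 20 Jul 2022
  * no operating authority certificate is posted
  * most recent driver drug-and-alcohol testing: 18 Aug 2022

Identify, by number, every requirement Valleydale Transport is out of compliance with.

2, 3, 8, 9

1. driver drug-and-alcohol testing 98 days ago vs limit 180 → met
2. drug-and-alcohol testing policy absent → not met
3. operating authority certificate absent → not met
4. accident register present → met
5. cargo securement review 420 days ago vs limit 730 → met
6. condition 'operates vehicles over 26,000 lbs' holds; vehicle maintenance records present → met
7. vehicle safety inspection 115 days ago vs limit 120 → met
8. hazmat security assessment 127 days ago vs limit 90 → not met
9. cargo insurance $240,000 < $250,000 → not met
10. condition 'crosses state lines' holds; driver qualification files present → met
11. hours-of-service audit 164 days ago vs limit 180 → met
12. brake system inspection 106 days ago vs limit 120 → met
Not met: 2, 3, 8, 9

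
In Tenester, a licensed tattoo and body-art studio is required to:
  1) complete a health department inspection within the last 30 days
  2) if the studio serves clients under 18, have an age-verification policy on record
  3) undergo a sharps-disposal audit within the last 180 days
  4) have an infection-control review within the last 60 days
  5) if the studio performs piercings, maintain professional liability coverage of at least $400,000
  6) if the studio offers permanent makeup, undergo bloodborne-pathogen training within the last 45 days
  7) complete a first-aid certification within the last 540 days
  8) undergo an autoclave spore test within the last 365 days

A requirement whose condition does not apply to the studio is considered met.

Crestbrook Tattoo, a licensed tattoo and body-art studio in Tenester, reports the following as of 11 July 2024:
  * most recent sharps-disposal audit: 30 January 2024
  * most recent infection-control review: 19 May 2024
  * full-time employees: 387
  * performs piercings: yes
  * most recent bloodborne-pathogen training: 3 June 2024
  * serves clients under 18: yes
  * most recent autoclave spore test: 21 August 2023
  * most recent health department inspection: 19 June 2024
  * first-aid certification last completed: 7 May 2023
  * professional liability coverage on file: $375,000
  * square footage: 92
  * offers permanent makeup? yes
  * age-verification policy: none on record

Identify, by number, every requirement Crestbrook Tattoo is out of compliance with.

1. health department inspection 22 days ago vs limit 30 → met
2. condition 'serves clients under 18' holds; age-verification policy absent → not met
3. sharps-disposal audit 163 days ago vs limit 180 → met
4. infection-control review 53 days ago vs limit 60 → met
5. condition 'performs piercings' holds; professional liability coverage $375,000 < $400,000 → not met
6. condition 'offers permanent makeup' holds; bloodborne-pathogen training 38 days ago vs limit 45 → met
7. first-aid certification 431 days ago vs limit 540 → met
8. autoclave spore test 325 days ago vs limit 365 → met
Not met: 2, 5

2, 5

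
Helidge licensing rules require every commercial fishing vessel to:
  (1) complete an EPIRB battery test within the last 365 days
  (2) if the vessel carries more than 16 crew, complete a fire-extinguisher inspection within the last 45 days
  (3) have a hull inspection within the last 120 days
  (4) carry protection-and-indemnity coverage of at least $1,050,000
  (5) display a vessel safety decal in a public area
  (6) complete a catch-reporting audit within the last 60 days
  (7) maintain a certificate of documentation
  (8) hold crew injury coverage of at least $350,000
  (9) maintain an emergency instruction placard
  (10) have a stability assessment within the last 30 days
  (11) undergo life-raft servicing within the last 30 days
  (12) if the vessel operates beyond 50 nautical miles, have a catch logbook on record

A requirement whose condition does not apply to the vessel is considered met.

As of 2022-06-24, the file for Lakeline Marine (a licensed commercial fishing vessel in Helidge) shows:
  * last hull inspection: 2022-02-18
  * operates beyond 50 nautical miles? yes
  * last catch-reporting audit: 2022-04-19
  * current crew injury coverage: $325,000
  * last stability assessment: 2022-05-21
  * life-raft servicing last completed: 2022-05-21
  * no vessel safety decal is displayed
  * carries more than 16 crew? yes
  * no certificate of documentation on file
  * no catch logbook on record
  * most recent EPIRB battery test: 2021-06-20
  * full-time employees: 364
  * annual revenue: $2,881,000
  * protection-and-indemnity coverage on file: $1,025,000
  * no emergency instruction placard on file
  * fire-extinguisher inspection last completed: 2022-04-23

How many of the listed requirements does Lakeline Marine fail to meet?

1. EPIRB battery test 369 days ago vs limit 365 → not met
2. condition 'carries more than 16 crew' holds; fire-extinguisher inspection 62 days ago vs limit 45 → not met
3. hull inspection 126 days ago vs limit 120 → not met
4. protection-and-indemnity coverage $1,025,000 < $1,050,000 → not met
5. vessel safety decal absent → not met
6. catch-reporting audit 66 days ago vs limit 60 → not met
7. certificate of documentation absent → not met
8. crew injury coverage $325,000 < $350,000 → not met
9. emergency instruction placard absent → not met
10. stability assessment 34 days ago vs limit 30 → not met
11. life-raft servicing 34 days ago vs limit 30 → not met
12. condition 'operates beyond 50 nautical miles' holds; catch logbook absent → not met
Not met: 12 of 12

12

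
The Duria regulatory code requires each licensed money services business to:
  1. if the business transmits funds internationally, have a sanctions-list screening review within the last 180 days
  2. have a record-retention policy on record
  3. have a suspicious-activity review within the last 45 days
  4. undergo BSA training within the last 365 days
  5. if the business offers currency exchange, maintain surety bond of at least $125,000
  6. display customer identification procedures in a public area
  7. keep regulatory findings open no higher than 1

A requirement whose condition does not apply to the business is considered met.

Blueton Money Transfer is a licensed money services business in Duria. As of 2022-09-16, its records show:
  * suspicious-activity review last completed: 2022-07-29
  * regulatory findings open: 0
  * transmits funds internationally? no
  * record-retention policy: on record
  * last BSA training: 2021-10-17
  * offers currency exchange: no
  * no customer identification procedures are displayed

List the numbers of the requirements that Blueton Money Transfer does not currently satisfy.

1. condition 'transmits funds internationally' does not hold → requirement n/a → met
2. record-retention policy present → met
3. suspicious-activity review 49 days ago vs limit 45 → not met
4. BSA training 334 days ago vs limit 365 → met
5. condition 'offers currency exchange' does not hold → requirement n/a → met
6. customer identification procedures absent → not met
7. regulatory findings open 0 ≤ 1 → met
Not met: 3, 6

3, 6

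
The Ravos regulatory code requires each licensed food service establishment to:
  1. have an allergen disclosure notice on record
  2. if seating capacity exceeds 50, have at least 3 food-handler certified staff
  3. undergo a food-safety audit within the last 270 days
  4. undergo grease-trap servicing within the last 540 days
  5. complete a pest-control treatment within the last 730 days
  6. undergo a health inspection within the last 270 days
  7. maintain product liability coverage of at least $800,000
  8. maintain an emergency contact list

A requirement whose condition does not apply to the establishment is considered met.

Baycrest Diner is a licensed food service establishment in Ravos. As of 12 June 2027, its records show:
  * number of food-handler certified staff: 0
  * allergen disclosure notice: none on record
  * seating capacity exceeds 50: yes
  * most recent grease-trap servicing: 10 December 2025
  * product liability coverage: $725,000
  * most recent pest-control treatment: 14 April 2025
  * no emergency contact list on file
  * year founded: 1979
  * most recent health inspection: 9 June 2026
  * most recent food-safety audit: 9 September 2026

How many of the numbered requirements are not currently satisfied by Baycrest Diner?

8

1. allergen disclosure notice absent → not met
2. condition 'seating capacity exceeds 50' holds; food-handler certified staff 0 < 3 → not met
3. food-safety audit 276 days ago vs limit 270 → not met
4. grease-trap servicing 549 days ago vs limit 540 → not met
5. pest-control treatment 789 days ago vs limit 730 → not met
6. health inspection 368 days ago vs limit 270 → not met
7. product liability coverage $725,000 < $800,000 → not met
8. emergency contact list absent → not met
Not met: 8 of 8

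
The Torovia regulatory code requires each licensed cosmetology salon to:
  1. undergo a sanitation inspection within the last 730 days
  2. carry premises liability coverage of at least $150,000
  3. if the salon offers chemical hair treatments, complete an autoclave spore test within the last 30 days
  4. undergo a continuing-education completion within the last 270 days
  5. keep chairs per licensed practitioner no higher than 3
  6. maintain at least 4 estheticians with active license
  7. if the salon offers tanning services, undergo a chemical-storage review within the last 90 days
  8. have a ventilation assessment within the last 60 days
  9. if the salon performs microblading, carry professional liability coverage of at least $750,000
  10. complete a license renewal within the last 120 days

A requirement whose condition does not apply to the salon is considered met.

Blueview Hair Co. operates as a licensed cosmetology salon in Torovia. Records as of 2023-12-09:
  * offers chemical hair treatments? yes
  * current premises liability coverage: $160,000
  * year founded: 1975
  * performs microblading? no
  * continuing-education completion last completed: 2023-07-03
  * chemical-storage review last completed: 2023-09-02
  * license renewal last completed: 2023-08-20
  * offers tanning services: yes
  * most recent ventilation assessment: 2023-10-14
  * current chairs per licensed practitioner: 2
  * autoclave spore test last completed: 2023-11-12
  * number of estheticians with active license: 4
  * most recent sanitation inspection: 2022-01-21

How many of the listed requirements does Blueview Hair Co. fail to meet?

1. sanitation inspection 687 days ago vs limit 730 → met
2. premises liability coverage $160,000 ≥ $150,000 → met
3. condition 'offers chemical hair treatments' holds; autoclave spore test 27 days ago vs limit 30 → met
4. continuing-education completion 159 days ago vs limit 270 → met
5. chairs per licensed practitioner 2 ≤ 3 → met
6. estheticians with active license 4 ≥ 4 → met
7. condition 'offers tanning services' holds; chemical-storage review 98 days ago vs limit 90 → not met
8. ventilation assessment 56 days ago vs limit 60 → met
9. condition 'performs microblading' does not hold → requirement n/a → met
10. license renewal 111 days ago vs limit 120 → met
Not met: 1 of 10

1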